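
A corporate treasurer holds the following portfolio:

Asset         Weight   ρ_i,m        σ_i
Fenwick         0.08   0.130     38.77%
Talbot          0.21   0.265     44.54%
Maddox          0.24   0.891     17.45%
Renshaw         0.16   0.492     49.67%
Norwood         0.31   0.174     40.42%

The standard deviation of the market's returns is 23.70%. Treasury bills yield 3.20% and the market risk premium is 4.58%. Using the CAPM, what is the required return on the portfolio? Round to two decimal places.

5.65%

β_Fenwick = 0.130 × 38.77% / 23.70% = 0.2127
β_Talbot = 0.265 × 44.54% / 23.70% = 0.4980
β_Maddox = 0.891 × 17.45% / 23.70% = 0.6560
β_Renshaw = 0.492 × 49.67% / 23.70% = 1.0311
β_Norwood = 0.174 × 40.42% / 23.70% = 0.2968
β_P = Σ w_i β_i = 0.08×0.2127 + 0.21×0.4980 + 0.24×0.6560 + 0.16×1.0311 + 0.31×0.2968 = 0.5360
E(R_P) = R_f + β_P × MRP = 3.20% + 0.5360 × 4.58% = 5.65%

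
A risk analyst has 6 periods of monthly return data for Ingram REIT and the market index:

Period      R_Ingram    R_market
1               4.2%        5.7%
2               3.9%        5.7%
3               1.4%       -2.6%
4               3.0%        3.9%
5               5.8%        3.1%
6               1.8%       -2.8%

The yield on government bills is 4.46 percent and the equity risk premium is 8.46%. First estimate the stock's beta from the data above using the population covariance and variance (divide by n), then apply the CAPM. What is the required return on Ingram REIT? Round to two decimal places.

Mean R_i = (4.2 + 3.9 + 1.4 + 3.0 + 5.8 + 1.8) / 6 = 3.3500%
Mean R_m = (5.7 + 5.7 − 2.6 + 3.9 + 3.1 − 2.8) / 6 = 2.1667%
Σ(R_i − R̄_i)(R_m − R̄_m) = 23.6200  ⇒  Cov = 23.6200 / 6 = 3.9367
Σ(R_m − R̄_m)² = 76.2333  ⇒  Var(R_m) = 76.2333 / 6 = 12.7056
β = Cov / Var(R_m) = 3.9367 / 12.7056 = 0.3098
E(R) = R_f + β × MRP = 4.46% + 0.3098 × 8.46% = 7.08%

7.08%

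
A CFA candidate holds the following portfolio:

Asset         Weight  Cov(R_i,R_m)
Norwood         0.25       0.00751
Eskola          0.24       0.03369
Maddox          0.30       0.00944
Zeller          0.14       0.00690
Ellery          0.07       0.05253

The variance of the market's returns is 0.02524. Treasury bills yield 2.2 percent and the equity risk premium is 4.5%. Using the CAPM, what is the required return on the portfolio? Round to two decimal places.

5.31%

β_Norwood = 0.00751 / 0.02524 = 0.2975
β_Eskola = 0.03369 / 0.02524 = 1.3348
β_Maddox = 0.00944 / 0.02524 = 0.3740
β_Zeller = 0.00690 / 0.02524 = 0.2734
β_Ellery = 0.05253 / 0.02524 = 2.0812
β_P = Σ w_i β_i = 0.25×0.2975 + 0.24×1.3348 + 0.30×0.3740 + 0.14×0.2734 + 0.07×2.0812 = 0.6909
E(R_P) = R_f + β_P × MRP = 2.2% + 0.6909 × 4.5% = 5.31%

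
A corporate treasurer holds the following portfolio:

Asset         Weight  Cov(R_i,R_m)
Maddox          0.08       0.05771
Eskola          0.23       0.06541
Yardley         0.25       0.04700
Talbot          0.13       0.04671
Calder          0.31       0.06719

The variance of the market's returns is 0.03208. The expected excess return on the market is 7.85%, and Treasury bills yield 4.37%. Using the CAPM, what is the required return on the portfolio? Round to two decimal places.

18.64%

β_Maddox = 0.05771 / 0.03208 = 1.7989
β_Eskola = 0.06541 / 0.03208 = 2.0390
β_Yardley = 0.04700 / 0.03208 = 1.4651
β_Talbot = 0.04671 / 0.03208 = 1.4560
β_Calder = 0.06719 / 0.03208 = 2.0945
β_P = Σ w_i β_i = 0.08×1.7989 + 0.23×2.0390 + 0.25×1.4651 + 0.13×1.4560 + 0.31×2.0945 = 1.8177
E(R_P) = R_f + β_P × MRP = 4.37% + 1.8177 × 7.85% = 18.64%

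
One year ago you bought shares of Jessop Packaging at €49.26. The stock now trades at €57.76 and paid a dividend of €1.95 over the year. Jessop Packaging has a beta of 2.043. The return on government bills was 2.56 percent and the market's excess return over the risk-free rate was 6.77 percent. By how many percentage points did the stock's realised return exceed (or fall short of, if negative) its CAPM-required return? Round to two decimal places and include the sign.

Realised HPR = (P1 + D1 − P0) / P0 = (57.76 + 1.95 − 49.26) / 49.26 = 10.45 / 49.26 = 21.2140%
CAPM required = R_f + β·MRP = 2.56% + 2.043 × 6.77% = 16.39111%
α = realised − required = 21.2140% − 16.39111% = +4.82%

+4.82%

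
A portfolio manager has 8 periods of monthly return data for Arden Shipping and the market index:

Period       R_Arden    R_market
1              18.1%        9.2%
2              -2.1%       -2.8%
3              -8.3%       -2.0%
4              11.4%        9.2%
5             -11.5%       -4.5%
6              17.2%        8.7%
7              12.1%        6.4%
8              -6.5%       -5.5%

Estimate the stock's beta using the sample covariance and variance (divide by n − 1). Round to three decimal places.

1.765

Mean R_i = (18.1 − 2.1 − 8.3 + 11.4 − 11.5 + 17.2 + 12.1 − 6.5) / 8 = 3.8000%
Mean R_m = (9.2 − 2.8 − 2.0 + 9.2 − 4.5 + 8.7 + 6.4 − 5.5) / 8 = 2.3375%
Σ(R_i − R̄_i)(R_m − R̄_m) = 537.4000  ⇒  Cov = 537.4000 / 7 = 76.7714
Σ(R_m − R̄_m)² = 304.5588  ⇒  Var(R_m) = 304.5588 / 7 = 43.5084
β = Cov / Var(R_m) = 76.7714 / 43.5084 = 1.7645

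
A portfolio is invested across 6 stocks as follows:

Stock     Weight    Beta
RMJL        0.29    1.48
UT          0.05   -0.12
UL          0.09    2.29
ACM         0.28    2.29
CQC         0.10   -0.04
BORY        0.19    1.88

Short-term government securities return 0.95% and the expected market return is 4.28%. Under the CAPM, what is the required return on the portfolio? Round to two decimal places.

β_P = Σ w_i β_i = 0.29×1.48 + 0.05×-0.12 + 0.09×2.29 + 0.28×2.29 + 0.10×-0.04 + 0.19×1.88 = 1.6237
MRP = 4.28% − 0.95% = 3.33%
E(R_P) = R_f + β_P × MRP = 0.95% + 1.6237 × 3.33% = 6.36%

6.36%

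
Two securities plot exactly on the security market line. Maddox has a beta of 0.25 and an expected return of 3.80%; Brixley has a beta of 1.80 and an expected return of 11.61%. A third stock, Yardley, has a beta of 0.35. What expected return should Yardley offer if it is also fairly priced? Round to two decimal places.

4.30%

MRP (SML slope) = (11.61% − 3.80%) / (1.80 − 0.25) = 7.81% / 1.55 = 5.0387%
R_f (intercept) = 3.80% − 0.25 × 5.0387% = 2.5403%
E(R_Yardley) = R_f + β × MRP = 2.5403% + 0.35 × 5.0387% = 4.30%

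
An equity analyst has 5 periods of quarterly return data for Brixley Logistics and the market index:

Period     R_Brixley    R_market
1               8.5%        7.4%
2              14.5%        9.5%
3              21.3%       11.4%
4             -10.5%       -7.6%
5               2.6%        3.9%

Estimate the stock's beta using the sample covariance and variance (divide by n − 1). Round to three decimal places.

1.562

Mean R_i = (8.5 + 14.5 + 21.3 − 10.5 + 2.6) / 5 = 7.2800%
Mean R_m = (7.4 + 9.5 + 11.4 − 7.6 + 3.9) / 5 = 4.9200%
Σ(R_i − R̄_i)(R_m − R̄_m) = 354.3220  ⇒  Cov = 354.3220 / 4 = 88.5805
Σ(R_m − R̄_m)² = 226.9080  ⇒  Var(R_m) = 226.9080 / 4 = 56.7270
β = Cov / Var(R_m) = 88.5805 / 56.7270 = 1.5615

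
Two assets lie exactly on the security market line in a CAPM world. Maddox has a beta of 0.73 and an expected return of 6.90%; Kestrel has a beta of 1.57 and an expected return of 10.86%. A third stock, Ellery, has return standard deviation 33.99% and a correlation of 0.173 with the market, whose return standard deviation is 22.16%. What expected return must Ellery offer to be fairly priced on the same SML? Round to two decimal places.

MRP = (10.86% − 6.90%) / (1.57 − 0.73) = 4.7143%
R_f = 6.90% − 0.73 × 4.7143% = 3.4586%
β_Ellery = ρ·σ_i/σ_m = 0.173 × 33.99 / 22.16 = 0.2654
E(R_Ellery) = R_f + β × MRP = 3.4586% + 0.2654 × 4.7143% = 4.71%

4.71%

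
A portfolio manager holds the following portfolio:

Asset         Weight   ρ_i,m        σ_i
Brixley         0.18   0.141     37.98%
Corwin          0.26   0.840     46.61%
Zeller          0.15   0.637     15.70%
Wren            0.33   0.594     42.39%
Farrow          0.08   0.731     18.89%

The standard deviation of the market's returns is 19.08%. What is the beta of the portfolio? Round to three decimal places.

1.156

β_Brixley = 0.141 × 37.98% / 19.08% = 0.2807
β_Corwin = 0.840 × 46.61% / 19.08% = 2.0520
β_Zeller = 0.637 × 15.70% / 19.08% = 0.5242
β_Wren = 0.594 × 42.39% / 19.08% = 1.3197
β_Farrow = 0.731 × 18.89% / 19.08% = 0.7237
β_P = Σ w_i β_i = 0.18×0.2807 + 0.26×2.0520 + 0.15×0.5242 + 0.33×1.3197 + 0.08×0.7237 = 1.1561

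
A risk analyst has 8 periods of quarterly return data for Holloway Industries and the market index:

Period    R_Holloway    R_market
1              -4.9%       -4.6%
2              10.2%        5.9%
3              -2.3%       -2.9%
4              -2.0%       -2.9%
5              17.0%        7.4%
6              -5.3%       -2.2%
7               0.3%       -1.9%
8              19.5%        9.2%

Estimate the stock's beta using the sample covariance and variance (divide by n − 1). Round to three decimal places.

1.782

Mean R_i = (-4.9 + 10.2 − 2.3 − 2.0 + 17.0 − 5.3 + 0.3 + 19.5) / 8 = 4.0625%
Mean R_m = (-4.6 + 5.9 − 2.9 − 2.9 + 7.4 − 2.2 − 1.9 + 9.2) / 8 = 1.0000%
Σ(R_i − R̄_i)(R_m − R̄_m) = 378.9800  ⇒  Cov = 378.9800 / 7 = 54.1400
Σ(R_m − R̄_m)² = 212.6400  ⇒  Var(R_m) = 212.6400 / 7 = 30.3771
β = Cov / Var(R_m) = 54.1400 / 30.3771 = 1.7823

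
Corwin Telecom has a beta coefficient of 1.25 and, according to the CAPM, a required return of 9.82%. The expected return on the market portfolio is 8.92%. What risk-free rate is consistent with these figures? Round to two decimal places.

E(R) = R_f + β(E(R_m) − R_f) = R_f(1 − β) + β·E(R_m)
9.82% = R_f × (1 − 1.25) + 1.25 × 8.92%
9.82% = R_f × -0.25 + 11.1500%
R_f = (9.82% − 11.1500%) / -0.25 = 5.32%

5.32%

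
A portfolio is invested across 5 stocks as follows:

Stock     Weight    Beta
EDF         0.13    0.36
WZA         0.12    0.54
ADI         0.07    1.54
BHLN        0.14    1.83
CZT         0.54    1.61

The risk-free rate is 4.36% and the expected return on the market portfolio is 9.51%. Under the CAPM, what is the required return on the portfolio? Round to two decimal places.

β_P = Σ w_i β_i = 0.13×0.36 + 0.12×0.54 + 0.07×1.54 + 0.14×1.83 + 0.54×1.61 = 1.3450
MRP = 9.51% − 4.36% = 5.15%
E(R_P) = R_f + β_P × MRP = 4.36% + 1.3450 × 5.15% = 11.29%

11.29%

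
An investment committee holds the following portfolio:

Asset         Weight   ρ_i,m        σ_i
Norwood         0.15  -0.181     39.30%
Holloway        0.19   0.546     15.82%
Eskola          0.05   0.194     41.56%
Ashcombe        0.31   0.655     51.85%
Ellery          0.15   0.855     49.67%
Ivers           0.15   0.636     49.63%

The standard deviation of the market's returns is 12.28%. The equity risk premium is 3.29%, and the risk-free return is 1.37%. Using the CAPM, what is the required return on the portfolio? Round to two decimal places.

7.43%

β_Norwood = -0.181 × 39.30% / 12.28% = -0.5793
β_Holloway = 0.546 × 15.82% / 12.28% = 0.7034
β_Eskola = 0.194 × 41.56% / 12.28% = 0.6566
β_Ashcombe = 0.655 × 51.85% / 12.28% = 2.7656
β_Ellery = 0.855 × 49.67% / 12.28% = 3.4583
β_Ivers = 0.636 × 49.63% / 12.28% = 2.5704
β_P = Σ w_i β_i = 0.15×-0.5793 + 0.19×0.7034 + 0.05×0.6566 + 0.31×2.7656 + 0.15×3.4583 + 0.15×2.5704 = 1.8412
E(R_P) = R_f + β_P × MRP = 1.37% + 1.8412 × 3.29% = 7.43%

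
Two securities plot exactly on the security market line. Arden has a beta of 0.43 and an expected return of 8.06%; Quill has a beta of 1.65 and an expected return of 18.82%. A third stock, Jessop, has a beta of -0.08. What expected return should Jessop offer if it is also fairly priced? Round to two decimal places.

MRP (SML slope) = (18.82% − 8.06%) / (1.65 − 0.43) = 10.76% / 1.22 = 8.8197%
R_f (intercept) = 8.06% − 0.43 × 8.8197% = 4.2675%
E(R_Jessop) = R_f + β × MRP = 4.2675% + -0.08 × 8.8197% = 3.56%

3.56%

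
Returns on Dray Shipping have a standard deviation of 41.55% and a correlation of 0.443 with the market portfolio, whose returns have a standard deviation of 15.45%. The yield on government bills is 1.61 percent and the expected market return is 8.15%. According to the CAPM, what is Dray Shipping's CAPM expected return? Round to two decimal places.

9.40%

β = ρ × σ_i / σ_m = 0.443 × 41.55% / 15.45% = 1.1914
MRP = 8.15% − 1.61% = 6.54%
E(R) = 1.61% + 1.1914 × 6.54% = 9.40%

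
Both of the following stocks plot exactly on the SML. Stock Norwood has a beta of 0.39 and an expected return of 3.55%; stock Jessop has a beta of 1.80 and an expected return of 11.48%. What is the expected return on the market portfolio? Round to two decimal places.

Both satisfy E(R) = R_f + β·MRP, so the slope of the SML is
MRP = (11.48% − 3.55%) / (1.80 − 0.39) = 7.93% / 1.41 = 5.6241%
R_f = E(R_Norwood) − β_Norwood·MRP = 3.55% − 0.39 × 5.6241% = 1.3566%
E(R_m) = R_f + MRP = 1.3566% + 5.6241% = 6.98%

6.98%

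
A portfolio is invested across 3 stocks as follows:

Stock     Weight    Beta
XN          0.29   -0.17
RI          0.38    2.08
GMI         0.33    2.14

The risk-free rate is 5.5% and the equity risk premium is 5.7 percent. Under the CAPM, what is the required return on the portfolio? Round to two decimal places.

β_P = Σ w_i β_i = 0.29×-0.17 + 0.38×2.08 + 0.33×2.14 = 1.4473
E(R_P) = R_f + β_P × MRP = 5.5% + 1.4473 × 5.7% = 13.75%

13.75%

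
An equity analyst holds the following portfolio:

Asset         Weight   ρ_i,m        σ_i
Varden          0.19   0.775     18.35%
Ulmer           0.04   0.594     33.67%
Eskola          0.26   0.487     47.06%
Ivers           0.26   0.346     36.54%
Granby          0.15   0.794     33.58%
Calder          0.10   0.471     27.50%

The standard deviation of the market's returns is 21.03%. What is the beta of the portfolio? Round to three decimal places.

0.858

β_Varden = 0.775 × 18.35% / 21.03% = 0.6762
β_Ulmer = 0.594 × 33.67% / 21.03% = 0.9510
β_Eskola = 0.487 × 47.06% / 21.03% = 1.0898
β_Ivers = 0.346 × 36.54% / 21.03% = 0.6012
β_Granby = 0.794 × 33.58% / 21.03% = 1.2678
β_Calder = 0.471 × 27.50% / 21.03% = 0.6159
β_P = Σ w_i β_i = 0.19×0.6762 + 0.04×0.9510 + 0.26×1.0898 + 0.26×0.6012 + 0.15×1.2678 + 0.10×0.6159 = 0.8579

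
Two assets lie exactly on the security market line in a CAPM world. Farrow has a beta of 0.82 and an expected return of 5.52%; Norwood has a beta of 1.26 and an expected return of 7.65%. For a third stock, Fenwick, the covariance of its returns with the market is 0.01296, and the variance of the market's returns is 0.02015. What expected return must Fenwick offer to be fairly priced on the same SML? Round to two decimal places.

4.66%

MRP = (7.65% − 5.52%) / (1.26 − 0.82) = 4.8409%
R_f = 5.52% − 0.82 × 4.8409% = 1.5505%
β_Fenwick = Cov / Var(R_m) = 0.01296 / 0.02015 = 0.6432
E(R_Fenwick) = R_f + β × MRP = 1.5505% + 0.6432 × 4.8409% = 4.66%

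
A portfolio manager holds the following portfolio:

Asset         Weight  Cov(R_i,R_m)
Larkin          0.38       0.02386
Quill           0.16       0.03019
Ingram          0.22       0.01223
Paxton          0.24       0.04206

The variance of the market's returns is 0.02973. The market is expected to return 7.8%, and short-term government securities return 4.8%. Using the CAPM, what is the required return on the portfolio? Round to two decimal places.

β_Larkin = 0.02386 / 0.02973 = 0.8026
β_Quill = 0.03019 / 0.02973 = 1.0155
β_Ingram = 0.01223 / 0.02973 = 0.4114
β_Paxton = 0.04206 / 0.02973 = 1.4147
β_P = Σ w_i β_i = 0.38×0.8026 + 0.16×1.0155 + 0.22×0.4114 + 0.24×1.4147 = 0.8975
MRP = 7.8% − 4.8% = 3.00%
E(R_P) = R_f + β_P × MRP = 4.8% + 0.8975 × 3.0% = 7.49%

7.49%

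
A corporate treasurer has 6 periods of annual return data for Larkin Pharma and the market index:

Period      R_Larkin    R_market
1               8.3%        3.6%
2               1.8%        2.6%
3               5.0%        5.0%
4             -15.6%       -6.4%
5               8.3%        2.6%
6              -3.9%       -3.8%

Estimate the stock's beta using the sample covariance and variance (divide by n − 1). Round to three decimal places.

1.847

Mean R_i = (8.3 + 1.8 + 5.0 − 15.6 + 8.3 − 3.9) / 6 = 0.6500%
Mean R_m = (3.6 + 2.6 + 5.0 − 6.4 + 2.6 − 3.8) / 6 = 0.6000%
Σ(R_i − R̄_i)(R_m − R̄_m) = 193.4600  ⇒  Cov = 193.4600 / 5 = 38.6920
Σ(R_m − R̄_m)² = 104.7200  ⇒  Var(R_m) = 104.7200 / 5 = 20.9440
β = Cov / Var(R_m) = 38.6920 / 20.9440 = 1.8474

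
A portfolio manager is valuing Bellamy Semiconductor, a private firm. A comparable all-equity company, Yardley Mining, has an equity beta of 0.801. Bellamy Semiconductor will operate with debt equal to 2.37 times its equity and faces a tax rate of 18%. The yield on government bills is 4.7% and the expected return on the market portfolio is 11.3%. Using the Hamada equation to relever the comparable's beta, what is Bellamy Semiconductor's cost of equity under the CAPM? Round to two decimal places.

20.26%

β_L = β_U × [1 + (1 − t)(D/E)] = 0.801 × [1 + (1 − 0.18) × 2.37]
    = 0.801 × [1 + 0.82 × 2.37] = 0.801 × 2.9434 = 2.3577
MRP = 11.3% − 4.7% = 6.60%
E(R) = R_f + β_L × MRP = 4.7% + 2.3577 × 6.6% = 20.26%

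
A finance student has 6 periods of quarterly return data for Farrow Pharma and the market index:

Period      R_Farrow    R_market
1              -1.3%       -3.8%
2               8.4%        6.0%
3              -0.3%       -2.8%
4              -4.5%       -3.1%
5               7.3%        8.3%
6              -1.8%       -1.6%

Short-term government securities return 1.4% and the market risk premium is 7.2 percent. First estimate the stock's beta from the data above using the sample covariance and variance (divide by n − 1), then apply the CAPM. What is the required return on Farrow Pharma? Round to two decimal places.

8.17%

Mean R_i = (-1.3 + 8.4 − 0.3 − 4.5 + 7.3 − 1.8) / 6 = 1.3000%
Mean R_m = (-3.8 + 6.0 − 2.8 − 3.1 + 8.3 − 1.6) / 6 = 0.5000%
Σ(R_i − R̄_i)(R_m − R̄_m) = 129.7000  ⇒  Cov = 129.7000 / 5 = 25.9400
Σ(R_m − R̄_m)² = 137.8400  ⇒  Var(R_m) = 137.8400 / 5 = 27.5680
β = Cov / Var(R_m) = 25.9400 / 27.5680 = 0.9409
E(R) = R_f + β × MRP = 1.4% + 0.9409 × 7.2% = 8.17%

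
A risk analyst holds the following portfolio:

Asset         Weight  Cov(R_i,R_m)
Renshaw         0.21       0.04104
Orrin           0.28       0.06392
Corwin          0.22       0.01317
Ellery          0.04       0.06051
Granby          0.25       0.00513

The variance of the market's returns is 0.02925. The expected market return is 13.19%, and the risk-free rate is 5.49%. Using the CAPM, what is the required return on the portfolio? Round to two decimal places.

14.21%

β_Renshaw = 0.04104 / 0.02925 = 1.4031
β_Orrin = 0.06392 / 0.02925 = 2.1853
β_Corwin = 0.01317 / 0.02925 = 0.4503
β_Ellery = 0.06051 / 0.02925 = 2.0687
β_Granby = 0.00513 / 0.02925 = 0.1754
β_P = Σ w_i β_i = 0.21×1.4031 + 0.28×2.1853 + 0.22×0.4503 + 0.04×2.0687 + 0.25×0.1754 = 1.1322
MRP = 13.19% − 5.49% = 7.70%
E(R_P) = R_f + β_P × MRP = 5.49% + 1.1322 × 7.70% = 14.21%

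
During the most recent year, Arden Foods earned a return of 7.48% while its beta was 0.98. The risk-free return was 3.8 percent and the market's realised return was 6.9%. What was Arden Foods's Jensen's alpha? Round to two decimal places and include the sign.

+0.64%

Market excess return = 6.9% − 3.8% = 3.10%
CAPM benchmark = R_f + β(R_m − R_f) = 3.8% + 0.98 × 3.1% = 6.8380%
α = actual − benchmark = 7.48% − 6.8380% = +0.64%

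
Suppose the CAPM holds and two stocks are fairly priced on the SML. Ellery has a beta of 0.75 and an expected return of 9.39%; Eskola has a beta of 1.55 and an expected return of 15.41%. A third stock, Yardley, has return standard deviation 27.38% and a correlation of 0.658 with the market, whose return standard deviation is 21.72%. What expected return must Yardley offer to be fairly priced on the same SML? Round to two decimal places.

9.99%

MRP = (15.41% − 9.39%) / (1.55 − 0.75) = 7.5250%
R_f = 9.39% − 0.75 × 7.5250% = 3.7463%
β_Yardley = ρ·σ_i/σ_m = 0.658 × 27.38 / 21.72 = 0.8295
E(R_Yardley) = R_f + β × MRP = 3.7463% + 0.8295 × 7.5250% = 9.99%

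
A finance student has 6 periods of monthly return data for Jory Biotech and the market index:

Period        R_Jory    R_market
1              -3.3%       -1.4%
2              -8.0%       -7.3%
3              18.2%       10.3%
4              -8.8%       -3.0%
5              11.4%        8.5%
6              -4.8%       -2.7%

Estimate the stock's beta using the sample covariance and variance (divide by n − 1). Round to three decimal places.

Mean R_i = (-3.3 − 8.0 + 18.2 − 8.8 + 11.4 − 4.8) / 6 = 0.7833%
Mean R_m = (-1.4 − 7.3 + 10.3 − 3.0 + 8.5 − 2.7) / 6 = 0.7333%
Σ(R_i − R̄_i)(R_m − R̄_m) = 383.2933  ⇒  Cov = 383.2933 / 5 = 76.6587
Σ(R_m − R̄_m)² = 246.6533  ⇒  Var(R_m) = 246.6533 / 5 = 49.3307
β = Cov / Var(R_m) = 76.6587 / 49.3307 = 1.5540

1.554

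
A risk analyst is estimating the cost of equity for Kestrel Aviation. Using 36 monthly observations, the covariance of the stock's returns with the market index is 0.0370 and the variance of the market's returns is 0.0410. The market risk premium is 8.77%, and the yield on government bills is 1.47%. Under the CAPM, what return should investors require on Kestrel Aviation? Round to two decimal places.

β = Cov(R_i, R_m) / Var(R_m) = 0.0370 / 0.0410 = 0.9024
E(R) = R_f + β × MRP = 1.47% + 0.9024 × 8.77% = 9.38%

9.38%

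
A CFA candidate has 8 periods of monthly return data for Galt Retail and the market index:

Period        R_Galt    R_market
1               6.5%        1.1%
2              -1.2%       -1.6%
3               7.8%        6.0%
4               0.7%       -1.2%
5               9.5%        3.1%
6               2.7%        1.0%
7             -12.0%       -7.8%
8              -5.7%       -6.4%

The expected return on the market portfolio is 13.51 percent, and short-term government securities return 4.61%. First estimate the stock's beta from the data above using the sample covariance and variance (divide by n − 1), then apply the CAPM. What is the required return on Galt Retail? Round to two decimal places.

Mean R_i = (6.5 − 1.2 + 7.8 + 0.7 + 9.5 + 2.7 − 12.0 − 5.7) / 8 = 1.0375%
Mean R_m = (1.1 − 1.6 + 6.0 − 1.2 + 3.1 + 1.0 − 7.8 − 6.4) / 8 = -0.7250%
Σ(R_i − R̄_i)(R_m − R̄_m) = 223.2775  ⇒  Cov = 223.2775 / 7 = 31.8968
Σ(R_m − R̄_m)² = 149.4150  ⇒  Var(R_m) = 149.4150 / 7 = 21.3450
β = Cov / Var(R_m) = 31.8968 / 21.3450 = 1.4943
MRP = 13.51% − 4.61% = 8.90%
E(R) = R_f + β × MRP = 4.61% + 1.4943 × 8.90% = 17.91%

17.91%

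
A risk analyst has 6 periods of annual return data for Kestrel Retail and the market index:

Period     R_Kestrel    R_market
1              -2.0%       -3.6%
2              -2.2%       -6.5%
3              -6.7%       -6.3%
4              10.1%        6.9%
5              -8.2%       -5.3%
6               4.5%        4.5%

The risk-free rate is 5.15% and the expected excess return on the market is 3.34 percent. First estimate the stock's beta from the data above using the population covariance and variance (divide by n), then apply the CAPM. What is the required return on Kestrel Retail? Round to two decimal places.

Mean R_i = (-2.0 − 2.2 − 6.7 + 10.1 − 8.2 + 4.5) / 6 = -0.7500%
Mean R_m = (-3.6 − 6.5 − 6.3 + 6.9 − 5.3 + 4.5) / 6 = -1.7167%
Σ(R_i − R̄_i)(R_m − R̄_m) = 189.3850  ⇒  Cov = 189.3850 / 6 = 31.5642
Σ(R_m − R̄_m)² = 173.1683  ⇒  Var(R_m) = 173.1683 / 6 = 28.8614
β = Cov / Var(R_m) = 31.5642 / 28.8614 = 1.0936
E(R) = R_f + β × MRP = 5.15% + 1.0936 × 3.34% = 8.80%

8.80%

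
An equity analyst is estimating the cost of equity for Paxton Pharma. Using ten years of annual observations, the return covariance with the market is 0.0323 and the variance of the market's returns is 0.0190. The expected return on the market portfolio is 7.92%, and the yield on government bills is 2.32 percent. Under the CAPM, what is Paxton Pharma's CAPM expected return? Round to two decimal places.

β = Cov(R_i, R_m) / Var(R_m) = 0.0323 / 0.0190 = 1.7000
MRP = 7.92% − 2.32% = 5.60%
E(R) = R_f + β × MRP = 2.32% + 1.7000 × 5.60% = 11.84%

11.84%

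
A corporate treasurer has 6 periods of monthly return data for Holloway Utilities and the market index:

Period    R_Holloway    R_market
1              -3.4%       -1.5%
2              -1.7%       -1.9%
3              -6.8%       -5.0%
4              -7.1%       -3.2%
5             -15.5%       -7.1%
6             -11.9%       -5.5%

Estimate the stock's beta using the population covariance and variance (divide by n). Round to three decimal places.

2.211

Mean R_i = (-3.4 − 1.7 − 6.8 − 7.1 − 15.5 − 11.9) / 6 = -7.7333%
Mean R_m = (-1.5 − 1.9 − 5.0 − 3.2 − 7.1 − 5.5) / 6 = -4.0333%
Σ(R_i − R̄_i)(R_m − R̄_m) = 53.4033  ⇒  Cov = 53.4033 / 6 = 8.9006
Σ(R_m − R̄_m)² = 24.1533  ⇒  Var(R_m) = 24.1533 / 6 = 4.0256
β = Cov / Var(R_m) = 8.9006 / 4.0256 = 2.2110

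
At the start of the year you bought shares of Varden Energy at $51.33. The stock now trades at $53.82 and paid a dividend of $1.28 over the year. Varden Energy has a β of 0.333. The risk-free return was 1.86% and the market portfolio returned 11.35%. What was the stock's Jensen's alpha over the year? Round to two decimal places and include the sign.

+2.32%

Realised HPR = (P1 + D1 − P0) / P0 = (53.82 + 1.28 − 51.33) / 51.33 = 3.77 / 51.33 = 7.3446%
MRP = 11.35% − 1.86% = 9.49%
CAPM required = R_f + β·MRP = 1.86% + 0.333 × 9.49% = 5.02017%
α = realised − required = 7.3446% − 5.02017% = +2.32%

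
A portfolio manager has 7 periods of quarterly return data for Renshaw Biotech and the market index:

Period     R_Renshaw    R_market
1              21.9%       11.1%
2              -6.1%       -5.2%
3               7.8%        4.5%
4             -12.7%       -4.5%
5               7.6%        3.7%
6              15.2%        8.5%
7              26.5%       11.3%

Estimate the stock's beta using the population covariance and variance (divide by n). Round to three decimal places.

2.033

Mean R_i = (21.9 − 6.1 + 7.8 − 12.7 + 7.6 + 15.2 + 26.5) / 7 = 8.6000%
Mean R_m = (11.1 − 5.2 + 4.5 − 4.5 + 3.7 + 8.5 + 11.3) / 7 = 4.2000%
Σ(R_i − R̄_i)(R_m − R̄_m) = 570.9900  ⇒  Cov = 570.9900 / 7 = 81.5700
Σ(R_m − R̄_m)² = 280.9000  ⇒  Var(R_m) = 280.9000 / 7 = 40.1286
β = Cov / Var(R_m) = 81.5700 / 40.1286 = 2.0327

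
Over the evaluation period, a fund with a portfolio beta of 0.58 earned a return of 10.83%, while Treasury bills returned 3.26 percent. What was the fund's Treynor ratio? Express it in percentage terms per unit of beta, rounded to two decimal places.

Treynor = (R_P − R_f) / β_P = (10.83% − 3.26%) / 0.5800 = 7.57% / 0.5800 = 13.05%

13.05%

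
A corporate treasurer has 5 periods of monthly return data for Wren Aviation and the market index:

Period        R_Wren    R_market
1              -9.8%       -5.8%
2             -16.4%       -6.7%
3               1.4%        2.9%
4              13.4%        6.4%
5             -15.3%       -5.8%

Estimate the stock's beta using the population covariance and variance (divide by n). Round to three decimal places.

Mean R_i = (-9.8 − 16.4 + 1.4 + 13.4 − 15.3) / 5 = -5.3400%
Mean R_m = (-5.8 − 6.7 + 2.9 + 6.4 − 5.8) / 5 = -1.8000%
Σ(R_i − R̄_i)(R_m − R̄_m) = 297.2200  ⇒  Cov = 297.2200 / 5 = 59.4440
Σ(R_m − R̄_m)² = 145.3400  ⇒  Var(R_m) = 145.3400 / 5 = 29.0680
β = Cov / Var(R_m) = 59.4440 / 29.0680 = 2.0450

2.045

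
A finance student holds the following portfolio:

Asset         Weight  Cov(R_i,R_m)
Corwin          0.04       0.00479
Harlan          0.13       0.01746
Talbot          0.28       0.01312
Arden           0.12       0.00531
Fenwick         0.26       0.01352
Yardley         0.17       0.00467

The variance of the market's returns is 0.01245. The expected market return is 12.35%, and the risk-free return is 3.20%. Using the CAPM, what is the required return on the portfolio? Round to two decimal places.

11.34%

β_Corwin = 0.00479 / 0.01245 = 0.3847
β_Harlan = 0.01746 / 0.01245 = 1.4024
β_Talbot = 0.01312 / 0.01245 = 1.0538
β_Arden = 0.00531 / 0.01245 = 0.4265
β_Fenwick = 0.01352 / 0.01245 = 1.0859
β_Yardley = 0.00467 / 0.01245 = 0.3751
β_P = Σ w_i β_i = 0.04×0.3847 + 0.13×1.4024 + 0.28×1.0538 + 0.12×0.4265 + 0.26×1.0859 + 0.17×0.3751 = 0.8900
MRP = 12.35% − 3.20% = 9.15%
E(R_P) = R_f + β_P × MRP = 3.20% + 0.8900 × 9.15% = 11.34%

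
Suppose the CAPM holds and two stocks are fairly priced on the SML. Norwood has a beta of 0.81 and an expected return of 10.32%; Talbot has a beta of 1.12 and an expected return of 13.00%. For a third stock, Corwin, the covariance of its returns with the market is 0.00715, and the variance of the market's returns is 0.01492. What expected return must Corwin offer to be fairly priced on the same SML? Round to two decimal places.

7.46%

MRP = (13.00% − 10.32%) / (1.12 − 0.81) = 8.6452%
R_f = 10.32% − 0.81 × 8.6452% = 3.3174%
β_Corwin = Cov / Var(R_m) = 0.00715 / 0.01492 = 0.4792
E(R_Corwin) = R_f + β × MRP = 3.3174% + 0.4792 × 8.6452% = 7.46%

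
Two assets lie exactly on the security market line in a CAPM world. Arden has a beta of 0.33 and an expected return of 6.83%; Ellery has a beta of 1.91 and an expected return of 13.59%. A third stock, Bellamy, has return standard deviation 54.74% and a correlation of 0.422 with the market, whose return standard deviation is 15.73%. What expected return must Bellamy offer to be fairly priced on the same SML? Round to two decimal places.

MRP = (13.59% − 6.83%) / (1.91 − 0.33) = 4.2785%
R_f = 6.83% − 0.33 × 4.2785% = 5.4181%
β_Bellamy = ρ·σ_i/σ_m = 0.422 × 54.74 / 15.73 = 1.4685
E(R_Bellamy) = R_f + β × MRP = 5.4181% + 1.4685 × 4.2785% = 11.70%

11.70%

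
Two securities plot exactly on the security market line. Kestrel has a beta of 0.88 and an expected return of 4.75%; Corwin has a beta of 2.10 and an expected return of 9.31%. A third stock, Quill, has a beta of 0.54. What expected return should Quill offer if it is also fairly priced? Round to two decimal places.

MRP (SML slope) = (9.31% − 4.75%) / (2.10 − 0.88) = 4.56% / 1.22 = 3.7377%
R_f (intercept) = 4.75% − 0.88 × 3.7377% = 1.4608%
E(R_Quill) = R_f + β × MRP = 1.4608% + 0.54 × 3.7377% = 3.48%

3.48%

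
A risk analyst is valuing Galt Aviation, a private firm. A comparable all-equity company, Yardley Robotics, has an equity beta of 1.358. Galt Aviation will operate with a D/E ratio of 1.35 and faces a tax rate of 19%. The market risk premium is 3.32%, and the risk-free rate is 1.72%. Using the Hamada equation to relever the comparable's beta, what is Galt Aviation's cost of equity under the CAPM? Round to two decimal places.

β_L = β_U × [1 + (1 − t)(D/E)] = 1.358 × [1 + (1 − 0.19) × 1.35]
    = 1.358 × [1 + 0.81 × 1.35] = 1.358 × 2.0935 = 2.8430
E(R) = R_f + β_L × MRP = 1.72% + 2.8430 × 3.32% = 11.16%

11.16%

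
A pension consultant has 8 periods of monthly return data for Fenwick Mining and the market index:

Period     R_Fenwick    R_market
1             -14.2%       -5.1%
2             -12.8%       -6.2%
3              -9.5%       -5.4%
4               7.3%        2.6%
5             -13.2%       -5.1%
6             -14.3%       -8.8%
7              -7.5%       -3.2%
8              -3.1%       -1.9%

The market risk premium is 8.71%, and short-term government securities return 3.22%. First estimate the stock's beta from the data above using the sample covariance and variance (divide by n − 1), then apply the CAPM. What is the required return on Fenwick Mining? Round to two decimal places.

Mean R_i = (-14.2 − 12.8 − 9.5 + 7.3 − 13.2 − 14.3 − 7.5 − 3.1) / 8 = -8.4125%
Mean R_m = (-5.1 − 6.2 − 5.4 + 2.6 − 5.1 − 8.8 − 3.2 − 1.9) / 8 = -4.1375%
Σ(R_i − R̄_i)(R_m − R̄_m) = 166.6563  ⇒  Cov = 166.6563 / 7 = 23.8080
Σ(R_m − R̄_m)² = 80.7188  ⇒  Var(R_m) = 80.7188 / 7 = 11.5313
β = Cov / Var(R_m) = 23.8080 / 11.5313 = 2.0646
E(R) = R_f + β × MRP = 3.22% + 2.0646 × 8.71% = 21.20%

21.20%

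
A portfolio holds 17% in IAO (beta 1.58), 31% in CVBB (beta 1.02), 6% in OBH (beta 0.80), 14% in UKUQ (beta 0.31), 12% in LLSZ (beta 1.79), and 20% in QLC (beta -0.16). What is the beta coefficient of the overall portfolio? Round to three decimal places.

β_P = Σ w_i β_i = 0.17×1.58 + 0.31×1.02 + 0.06×0.80 + 0.14×0.31 + 0.12×1.79 + 0.20×-0.16 = 0.8590

0.859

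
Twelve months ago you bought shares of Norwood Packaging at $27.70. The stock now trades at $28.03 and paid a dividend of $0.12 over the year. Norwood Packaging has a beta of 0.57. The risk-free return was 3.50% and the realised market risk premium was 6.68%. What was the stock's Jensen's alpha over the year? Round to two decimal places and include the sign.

Realised HPR = (P1 + D1 − P0) / P0 = (28.03 + 0.12 − 27.70) / 27.70 = 0.45 / 27.70 = 1.6245%
CAPM required = R_f + β·MRP = 3.50% + 0.57 × 6.68% = 7.3076%
α = realised − required = 1.6245% − 7.3076% = -5.68%

-5.68%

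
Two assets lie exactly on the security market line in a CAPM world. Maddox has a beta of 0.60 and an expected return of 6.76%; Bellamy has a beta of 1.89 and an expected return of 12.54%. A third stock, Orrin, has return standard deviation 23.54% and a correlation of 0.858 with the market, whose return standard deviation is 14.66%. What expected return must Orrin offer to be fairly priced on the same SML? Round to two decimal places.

10.24%

MRP = (12.54% − 6.76%) / (1.89 − 0.60) = 4.4806%
R_f = 6.76% − 0.60 × 4.4806% = 4.0716%
β_Orrin = ρ·σ_i/σ_m = 0.858 × 23.54 / 14.66 = 1.3777
E(R_Orrin) = R_f + β × MRP = 4.0716% + 1.3777 × 4.4806% = 10.24%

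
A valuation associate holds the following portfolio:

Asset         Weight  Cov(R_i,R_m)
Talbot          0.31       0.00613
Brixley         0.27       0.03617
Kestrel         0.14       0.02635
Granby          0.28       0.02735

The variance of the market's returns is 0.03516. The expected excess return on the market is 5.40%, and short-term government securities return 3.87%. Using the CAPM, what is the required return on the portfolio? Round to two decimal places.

7.40%

β_Talbot = 0.00613 / 0.03516 = 0.1743
β_Brixley = 0.03617 / 0.03516 = 1.0287
β_Kestrel = 0.02635 / 0.03516 = 0.7494
β_Granby = 0.02735 / 0.03516 = 0.7779
β_P = Σ w_i β_i = 0.31×0.1743 + 0.27×1.0287 + 0.14×0.7494 + 0.28×0.7779 = 0.6545
E(R_P) = R_f + β_P × MRP = 3.87% + 0.6545 × 5.40% = 7.40%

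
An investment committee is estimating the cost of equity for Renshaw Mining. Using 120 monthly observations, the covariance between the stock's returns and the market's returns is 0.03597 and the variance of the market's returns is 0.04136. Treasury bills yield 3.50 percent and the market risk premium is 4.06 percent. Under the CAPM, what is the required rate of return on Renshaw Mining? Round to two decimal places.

β = Cov(R_i, R_m) / Var(R_m) = 0.03597 / 0.04136 = 0.8697
E(R) = R_f + β × MRP = 3.50% + 0.8697 × 4.06% = 7.03%

7.03%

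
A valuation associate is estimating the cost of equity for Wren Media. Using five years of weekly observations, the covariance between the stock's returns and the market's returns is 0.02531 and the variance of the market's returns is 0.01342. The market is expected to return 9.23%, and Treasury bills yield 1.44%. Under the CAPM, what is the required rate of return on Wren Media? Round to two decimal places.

16.13%

β = Cov(R_i, R_m) / Var(R_m) = 0.02531 / 0.01342 = 1.8860
MRP = 9.23% − 1.44% = 7.79%
E(R) = R_f + β × MRP = 1.44% + 1.8860 × 7.79% = 16.13%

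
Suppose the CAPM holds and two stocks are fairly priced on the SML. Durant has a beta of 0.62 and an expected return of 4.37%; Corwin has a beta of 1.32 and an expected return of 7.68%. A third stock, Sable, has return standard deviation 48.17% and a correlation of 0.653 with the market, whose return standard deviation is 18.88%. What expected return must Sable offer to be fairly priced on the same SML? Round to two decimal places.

MRP = (7.68% − 4.37%) / (1.32 − 0.62) = 4.7286%
R_f = 4.37% − 0.62 × 4.7286% = 1.4383%
β_Sable = ρ·σ_i/σ_m = 0.653 × 48.17 / 18.88 = 1.6660
E(R_Sable) = R_f + β × MRP = 1.4383% + 1.6660 × 4.7286% = 9.32%

9.32%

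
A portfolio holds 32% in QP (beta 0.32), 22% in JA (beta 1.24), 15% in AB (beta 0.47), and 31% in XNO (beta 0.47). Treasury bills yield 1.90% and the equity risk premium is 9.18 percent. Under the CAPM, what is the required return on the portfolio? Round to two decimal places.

β_P = Σ w_i β_i = 0.32×0.32 + 0.22×1.24 + 0.15×0.47 + 0.31×0.47 = 0.5914
E(R_P) = R_f + β_P × MRP = 1.90% + 0.5914 × 9.18% = 7.33%

7.33%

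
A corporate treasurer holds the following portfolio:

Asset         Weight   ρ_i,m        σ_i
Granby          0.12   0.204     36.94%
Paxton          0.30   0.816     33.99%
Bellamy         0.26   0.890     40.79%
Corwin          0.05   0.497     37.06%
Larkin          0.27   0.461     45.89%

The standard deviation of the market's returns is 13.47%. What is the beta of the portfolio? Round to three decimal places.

β_Granby = 0.204 × 36.94% / 13.47% = 0.5594
β_Paxton = 0.816 × 33.99% / 13.47% = 2.0591
β_Bellamy = 0.890 × 40.79% / 13.47% = 2.6951
β_Corwin = 0.497 × 37.06% / 13.47% = 1.3674
β_Larkin = 0.461 × 45.89% / 13.47% = 1.5705
β_P = Σ w_i β_i = 0.12×0.5594 + 0.30×2.0591 + 0.26×2.6951 + 0.05×1.3674 + 0.27×1.5705 = 1.8780

1.878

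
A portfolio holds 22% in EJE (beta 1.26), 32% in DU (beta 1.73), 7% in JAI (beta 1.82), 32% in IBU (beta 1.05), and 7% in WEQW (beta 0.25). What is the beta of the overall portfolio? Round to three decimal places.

1.312

β_P = Σ w_i β_i = 0.22×1.26 + 0.32×1.73 + 0.07×1.82 + 0.32×1.05 + 0.07×0.25 = 1.3117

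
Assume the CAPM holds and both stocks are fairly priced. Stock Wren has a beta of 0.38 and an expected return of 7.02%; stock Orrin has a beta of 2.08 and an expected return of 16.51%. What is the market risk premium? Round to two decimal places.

5.58%

Both satisfy E(R) = R_f + β·MRP, so the slope of the SML is
MRP = (16.51% − 7.02%) / (2.08 − 0.38) = 9.49% / 1.70 = 5.5824%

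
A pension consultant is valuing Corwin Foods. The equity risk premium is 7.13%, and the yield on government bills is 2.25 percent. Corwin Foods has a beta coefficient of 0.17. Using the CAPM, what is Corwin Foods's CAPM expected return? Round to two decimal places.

E(R) = R_f + β × MRP = 2.25% + 0.17 × 7.13% = 3.46%

3.46%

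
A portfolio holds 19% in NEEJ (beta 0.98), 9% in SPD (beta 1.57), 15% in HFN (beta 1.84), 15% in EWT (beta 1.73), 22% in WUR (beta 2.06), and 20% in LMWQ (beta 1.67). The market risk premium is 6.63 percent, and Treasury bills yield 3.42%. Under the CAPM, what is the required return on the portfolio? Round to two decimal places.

β_P = Σ w_i β_i = 0.19×0.98 + 0.09×1.57 + 0.15×1.84 + 0.15×1.73 + 0.22×2.06 + 0.20×1.67 = 1.6502
E(R_P) = R_f + β_P × MRP = 3.42% + 1.6502 × 6.63% = 14.36%

14.36%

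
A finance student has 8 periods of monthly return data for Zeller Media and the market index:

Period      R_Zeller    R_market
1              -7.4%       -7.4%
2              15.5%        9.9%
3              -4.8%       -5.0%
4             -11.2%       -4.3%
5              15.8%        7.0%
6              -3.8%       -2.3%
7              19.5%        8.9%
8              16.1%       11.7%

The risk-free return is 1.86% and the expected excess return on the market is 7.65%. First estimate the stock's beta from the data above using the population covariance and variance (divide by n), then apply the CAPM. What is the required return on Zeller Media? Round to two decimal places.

Mean R_i = (-7.4 + 15.5 − 4.8 − 11.2 + 15.8 − 3.8 + 19.5 + 16.1) / 8 = 4.9625%
Mean R_m = (-7.4 + 9.9 − 5.0 − 4.3 + 7.0 − 2.3 + 8.9 + 11.7) / 8 = 2.3125%
Σ(R_i − R̄_i)(R_m − R̄_m) = 669.8238  ⇒  Cov = 669.8238 / 8 = 83.7280
Σ(R_m − R̄_m)² = 423.8688  ⇒  Var(R_m) = 423.8688 / 8 = 52.9836
β = Cov / Var(R_m) = 83.7280 / 52.9836 = 1.5803
E(R) = R_f + β × MRP = 1.86% + 1.5803 × 7.65% = 13.95%

13.95%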